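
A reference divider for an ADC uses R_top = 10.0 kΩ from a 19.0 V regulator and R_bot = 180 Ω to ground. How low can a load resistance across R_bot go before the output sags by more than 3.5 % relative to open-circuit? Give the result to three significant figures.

Output resistance R_th = R_top‖R_bot = (10000 × 180)/10180 = 176.8 Ω.
The fractional drop is R_th/(R_th + R_L); requiring this ≤ 0.0350 gives R_L ≥ R_th(1/0.0350 − 1) = 176.8 × 27.57 = 4.88 kΩ.

R_L(min) ≈ 4.88 kΩ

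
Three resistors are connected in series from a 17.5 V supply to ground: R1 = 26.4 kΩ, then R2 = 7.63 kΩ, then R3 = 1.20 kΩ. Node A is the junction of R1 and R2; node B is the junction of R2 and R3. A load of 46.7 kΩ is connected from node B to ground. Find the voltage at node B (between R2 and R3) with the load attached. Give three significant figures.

V ≈ 0.582 V

At node B, R3 is in parallel with the load: R3‖R_L = 1.170 kΩ.
Below node A the resistance is R2 + (R3‖R_L) = 8.800 kΩ, so V_A = 17.5 × 8.800/35.20 = 4.375 V.
Then V_B = V_A × (R3‖R_L)/(R2 + R3‖R_L) = 4.375 × 1.170/8.800 = 0.582 V.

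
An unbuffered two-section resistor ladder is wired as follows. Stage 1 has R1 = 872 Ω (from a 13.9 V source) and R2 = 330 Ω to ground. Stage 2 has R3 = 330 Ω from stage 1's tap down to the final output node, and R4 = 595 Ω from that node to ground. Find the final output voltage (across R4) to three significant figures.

V_out ≈ 1.95 V

Stage 2 presents R3+R4 = 925.0 Ω as a load on stage 1's tap.
Stage 1's lower leg becomes R2‖(R3+R4) = 243.2 Ω, so V_mid = 13.9 × 243.2/1115 = 3.032 V.
Stage 2 is itself unloaded: V_out = V_mid × R4/(R3+R4) = 3.032 × 595/925.0 = 1.95 V.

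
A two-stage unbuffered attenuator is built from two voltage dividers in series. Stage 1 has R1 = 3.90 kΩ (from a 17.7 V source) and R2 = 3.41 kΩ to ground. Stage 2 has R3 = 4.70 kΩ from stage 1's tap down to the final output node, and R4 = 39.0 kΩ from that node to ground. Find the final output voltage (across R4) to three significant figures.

Stage 2 presents R3+R4 = 43.70 kΩ as a load on stage 1's tap.
Stage 1's lower leg becomes R2‖(R3+R4) = 3.163 kΩ, so V_mid = 17.7 × 3.163/7.063 = 7.927 V.
Stage 2 is itself unloaded: V_out = V_mid × R4/(R3+R4) = 7.927 × 39.0/43.70 = 7.07 V.

V_out ≈ 7.07 V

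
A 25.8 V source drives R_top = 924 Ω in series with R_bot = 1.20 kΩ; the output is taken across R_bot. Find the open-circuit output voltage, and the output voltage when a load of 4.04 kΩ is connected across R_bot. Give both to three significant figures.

Open-circuit: V = 25.8 × 1200/(924 + 1200) = 14.6 V.
With the load, R_bot becomes R_bot‖R_L = 925.2 Ω, so V = 25.8 × 925.2/1849 = 12.9 V.

Unloaded: 14.6 V; loaded: 12.9 V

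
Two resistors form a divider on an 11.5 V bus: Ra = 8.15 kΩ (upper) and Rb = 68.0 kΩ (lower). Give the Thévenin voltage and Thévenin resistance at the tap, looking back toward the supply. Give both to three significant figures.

V_th = 10.3 V, R_th = 7.28 kΩ

V_th is the open-circuit tap voltage: 11.5 × 68.0/(8.15 + 68.0) = 10.3 V.
With the supply zeroed, Ra and Rb appear in parallel from the tap: R_th = Ra‖Rb = (8.15 × 68.0)/76.15 = 7.28 kΩ.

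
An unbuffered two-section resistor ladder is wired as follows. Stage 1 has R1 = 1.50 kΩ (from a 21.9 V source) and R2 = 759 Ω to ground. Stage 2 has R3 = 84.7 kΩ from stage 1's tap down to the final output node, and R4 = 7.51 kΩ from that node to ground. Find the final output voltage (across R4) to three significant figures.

V_out ≈ 0.596 V

Stage 2 presents R3+R4 = 92210 Ω as a load on stage 1's tap.
Stage 1's lower leg becomes R2‖(R3+R4) = 752.8 Ω, so V_mid = 21.9 × 752.8/2253 = 7.318 V.
Stage 2 is itself unloaded: V_out = V_mid × R4/(R3+R4) = 7.318 × 7510/92210 = 0.596 V.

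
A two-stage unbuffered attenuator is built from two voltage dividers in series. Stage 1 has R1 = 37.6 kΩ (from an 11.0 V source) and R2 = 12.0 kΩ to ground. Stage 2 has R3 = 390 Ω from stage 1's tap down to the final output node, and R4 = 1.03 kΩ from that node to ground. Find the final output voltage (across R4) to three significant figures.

Stage 2 presents R3+R4 = 1420 Ω as a load on stage 1's tap.
Stage 1's lower leg becomes R2‖(R3+R4) = 1270 Ω, so V_mid = 11.0 × 1270/38870 = 0.3593 V.
Stage 2 is itself unloaded: V_out = V_mid × R4/(R3+R4) = 0.3593 × 1030/1420 = 0.261 V.

V_out ≈ 0.261 V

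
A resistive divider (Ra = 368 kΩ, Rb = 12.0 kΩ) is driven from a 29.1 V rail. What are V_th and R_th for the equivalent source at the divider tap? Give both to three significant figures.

V_th is the open-circuit tap voltage: 29.1 × 12.0/(368 + 12.0) = 0.919 V.
With the supply zeroed, Ra and Rb appear in parallel from the tap: R_th = Ra‖Rb = (368 × 12.0)/380.0 = 11.6 kΩ.

V_th = 0.919 V, R_th = 11.6 kΩ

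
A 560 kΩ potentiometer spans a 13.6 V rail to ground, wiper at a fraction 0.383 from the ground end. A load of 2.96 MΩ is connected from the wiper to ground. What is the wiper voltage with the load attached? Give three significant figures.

The wiper splits the pot into (1−α)R = 345.5 kΩ above and αR = 214.5 kΩ below.
Lower section ‖ load = 200.0 kΩ.
V_wiper = 13.6 × 200.0/(345.5 + 200.0) = 4.99 V.

V ≈ 4.99 V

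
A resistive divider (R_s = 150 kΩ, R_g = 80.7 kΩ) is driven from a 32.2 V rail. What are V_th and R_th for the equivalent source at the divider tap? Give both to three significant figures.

V_th = 11.3 V, R_th = 52.5 kΩ

V_th is the open-circuit tap voltage: 32.2 × 80.7/(150 + 80.7) = 11.3 V.
With the supply zeroed, R_s and R_g appear in parallel from the tap: R_th = R_s‖R_g = (150 × 80.7)/230.7 = 52.5 kΩ.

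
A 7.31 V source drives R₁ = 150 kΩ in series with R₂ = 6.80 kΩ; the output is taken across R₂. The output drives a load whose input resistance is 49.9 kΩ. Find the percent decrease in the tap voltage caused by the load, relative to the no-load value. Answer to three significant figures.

11.5 %

Unloaded V = 7.31 × 6.80/156.8 = 0.31702 V.
Loaded: R₂‖R_L = 5.984 kΩ, giving V = 7.31 × 5.984/156.0 = 0.28045 V.
Drop = (0.31702 − 0.28045) / 0.31702 = 11.5 %.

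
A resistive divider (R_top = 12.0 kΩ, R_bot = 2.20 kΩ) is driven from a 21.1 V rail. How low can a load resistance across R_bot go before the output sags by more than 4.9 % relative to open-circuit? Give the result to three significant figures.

Output resistance R_th = R_top‖R_bot = (12.0 × 2.20)/14.20 = 1.859 kΩ.
The fractional drop is R_th/(R_th + R_L); requiring this ≤ 0.0490 gives R_L ≥ R_th(1/0.0490 − 1) = 1.859 × 19.41 = 36.1 kΩ.

R_L(min) ≈ 36.1 kΩ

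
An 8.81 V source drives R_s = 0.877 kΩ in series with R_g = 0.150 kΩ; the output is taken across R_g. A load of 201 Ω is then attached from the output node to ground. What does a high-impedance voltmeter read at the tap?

The load sits in parallel with R_g: R_g‖R_L = (150 × 201) / (150 + 201) = 85.90 Ω.
V_out = 8.81 × 85.90 / (877 + 85.90) = 8.81 × 85.90/962.9 = 0.786 V.

V_out ≈ 0.786 V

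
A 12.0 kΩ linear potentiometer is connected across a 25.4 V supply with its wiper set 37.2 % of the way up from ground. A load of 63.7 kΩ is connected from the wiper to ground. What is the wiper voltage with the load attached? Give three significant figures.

The wiper splits the pot into (1−α)R = 7.536 kΩ above and αR = 4.464 kΩ below.
Lower section ‖ load = 4.172 kΩ.
V_wiper = 25.4 × 4.172/(7.536 + 4.172) = 9.05 V.

V ≈ 9.05 V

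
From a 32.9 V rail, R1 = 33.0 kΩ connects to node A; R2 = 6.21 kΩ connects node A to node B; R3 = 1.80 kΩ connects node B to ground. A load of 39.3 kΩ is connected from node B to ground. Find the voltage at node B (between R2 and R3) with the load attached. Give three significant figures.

V ≈ 1.38 V

At node B, R3 is in parallel with the load: R3‖R_L = 1.721 kΩ.
Below node A the resistance is R2 + (R3‖R_L) = 7.931 kΩ, so V_A = 32.9 × 7.931/40.93 = 6.375 V.
Then V_B = V_A × (R3‖R_L)/(R2 + R3‖R_L) = 6.375 × 1.721/7.931 = 1.38 V.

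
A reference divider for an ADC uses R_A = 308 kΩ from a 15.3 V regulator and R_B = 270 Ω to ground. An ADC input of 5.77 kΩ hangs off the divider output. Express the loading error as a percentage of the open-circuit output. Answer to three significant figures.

4.47 %

The divider's output (Thévenin) resistance is R_A‖R_B = 269.8 Ω.
Fractional drop under load = R_th/(R_th + R_L) = 269.8 / (269.8 + 5770) = 0.04466.
So the output falls by 4.47 %.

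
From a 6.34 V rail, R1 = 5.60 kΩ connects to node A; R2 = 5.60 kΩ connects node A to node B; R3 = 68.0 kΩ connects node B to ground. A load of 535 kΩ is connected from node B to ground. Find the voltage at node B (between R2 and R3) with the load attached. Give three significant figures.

At node B, R3 is in parallel with the load: R3‖R_L = 60.33 kΩ.
Below node A the resistance is R2 + (R3‖R_L) = 65.93 kΩ, so V_A = 6.34 × 65.93/71.53 = 5.844 V.
Then V_B = V_A × (R3‖R_L)/(R2 + R3‖R_L) = 5.844 × 60.33/65.93 = 5.35 V.

V ≈ 5.35 V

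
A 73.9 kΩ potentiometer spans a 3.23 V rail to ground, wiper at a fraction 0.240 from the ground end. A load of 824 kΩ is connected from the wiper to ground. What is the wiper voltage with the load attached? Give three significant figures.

The wiper splits the pot into (1−α)R = 56.16 kΩ above and αR = 17.74 kΩ below.
Lower section ‖ load = 17.36 kΩ.
V_wiper = 3.23 × 17.36/(56.16 + 17.36) = 0.763 V.

V ≈ 0.763 V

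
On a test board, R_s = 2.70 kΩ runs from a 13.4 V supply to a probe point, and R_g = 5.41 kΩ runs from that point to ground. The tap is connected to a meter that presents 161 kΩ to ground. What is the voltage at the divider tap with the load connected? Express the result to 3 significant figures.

V_out ≈ 8.84 V

The load sits in parallel with R_g: R_g‖R_L = (5.41 × 161) / (5.41 + 161) = 5.234 kΩ.
V_out = 13.4 × 5.234 / (2.70 + 5.234) = 13.4 × 5.234/7.934 = 8.84 V.
(Unloaded it would have been 8.94 V.)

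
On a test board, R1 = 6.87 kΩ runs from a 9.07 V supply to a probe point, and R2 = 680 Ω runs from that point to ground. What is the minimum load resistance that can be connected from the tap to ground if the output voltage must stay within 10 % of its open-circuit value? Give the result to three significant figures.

R_L(min) ≈ 5.57 kΩ

Output resistance R_th = R1‖R2 = (6870 × 680)/7550 = 618.8 Ω.
The fractional drop is R_th/(R_th + R_L); requiring this ≤ 0.100 gives R_L ≥ R_th(1/0.100 − 1) = 618.8 × 9.000 = 5.57 kΩ.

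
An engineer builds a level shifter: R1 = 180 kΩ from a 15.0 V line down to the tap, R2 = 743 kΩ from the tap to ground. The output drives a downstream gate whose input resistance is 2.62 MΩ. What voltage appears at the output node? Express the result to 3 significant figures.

V_out ≈ 11.4 V

The load sits in parallel with R2: R2‖R_L = (743 × 2620) / (743 + 2620) = 578.8 kΩ.
V_out = 15.0 × 578.8 / (180 + 578.8) = 15.0 × 578.8/758.8 = 11.4 V.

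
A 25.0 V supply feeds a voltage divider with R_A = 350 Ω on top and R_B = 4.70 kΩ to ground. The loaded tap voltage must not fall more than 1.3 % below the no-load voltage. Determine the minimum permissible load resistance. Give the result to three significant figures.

R_L(min) ≈ 24.7 kΩ

Output resistance R_th = R_A‖R_B = (350 × 4700)/5050 = 325.7 Ω.
The fractional drop is R_th/(R_th + R_L); requiring this ≤ 0.0130 gives R_L ≥ R_th(1/0.0130 − 1) = 325.7 × 75.92 = 24.7 kΩ.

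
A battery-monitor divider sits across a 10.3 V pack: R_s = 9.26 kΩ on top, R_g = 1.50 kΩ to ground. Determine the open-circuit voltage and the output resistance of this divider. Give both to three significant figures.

V_th = 1.44 V, R_th = 1.29 kΩ

V_th is the open-circuit tap voltage: 10.3 × 1.50/(9.26 + 1.50) = 1.44 V.
With the supply zeroed, R_s and R_g appear in parallel from the tap: R_th = R_s‖R_g = (9.26 × 1.50)/10.76 = 1.29 kΩ.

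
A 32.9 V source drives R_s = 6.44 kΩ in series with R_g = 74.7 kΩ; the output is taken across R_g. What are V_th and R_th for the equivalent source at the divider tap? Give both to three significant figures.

V_th = 30.3 V, R_th = 5.93 kΩ

V_th is the open-circuit tap voltage: 32.9 × 74.7/(6.44 + 74.7) = 30.3 V.
With the supply zeroed, R_s and R_g appear in parallel from the tap: R_th = R_s‖R_g = (6.44 × 74.7)/81.14 = 5.93 kΩ.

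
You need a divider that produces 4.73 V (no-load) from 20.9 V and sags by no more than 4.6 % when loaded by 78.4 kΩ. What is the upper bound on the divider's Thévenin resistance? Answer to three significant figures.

R_th ≤ 3.78 kΩ

Loading drop = R_th/(R_th + R_L) ≤ 0.0460, so R_th ≤ R_L · ε/(1−ε) = 78.4 kΩ × 0.0460/0.9540 = 3.78 kΩ.
(Any R1, R2 with R2/(R1+R2) = 0.226 and R1‖R2 ≤ 3.78 kΩ will meet the spec.)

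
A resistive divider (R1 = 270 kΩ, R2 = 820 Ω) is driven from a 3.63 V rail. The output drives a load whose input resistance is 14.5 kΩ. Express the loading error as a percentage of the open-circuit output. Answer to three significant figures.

The divider's output (Thévenin) resistance is R1‖R2 = 817.5 Ω.
Fractional drop under load = R_th/(R_th + R_L) = 817.5 / (817.5 + 14500) = 0.05337.
So the output falls by 5.34 %.

5.34 %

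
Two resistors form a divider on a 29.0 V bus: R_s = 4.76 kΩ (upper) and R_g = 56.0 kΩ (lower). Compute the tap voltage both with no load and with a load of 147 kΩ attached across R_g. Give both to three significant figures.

Open-circuit: V = 29.0 × 56.0/(4.76 + 56.0) = 26.7 V.
With the load, R_g becomes R_g‖R_L = 40.55 kΩ, so V = 29.0 × 40.55/45.31 = 26.0 V.

Unloaded: 26.7 V; loaded: 26.0 V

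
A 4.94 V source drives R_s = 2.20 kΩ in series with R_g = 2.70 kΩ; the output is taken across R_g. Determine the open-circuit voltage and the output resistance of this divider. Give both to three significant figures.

V_th is the open-circuit tap voltage: 4.94 × 2.70/(2.20 + 2.70) = 2.72 V.
With the supply zeroed, R_s and R_g appear in parallel from the tap: R_th = R_s‖R_g = (2.20 × 2.70)/4.900 = 1.21 kΩ.

V_th = 2.72 V, R_th = 1.21 kΩ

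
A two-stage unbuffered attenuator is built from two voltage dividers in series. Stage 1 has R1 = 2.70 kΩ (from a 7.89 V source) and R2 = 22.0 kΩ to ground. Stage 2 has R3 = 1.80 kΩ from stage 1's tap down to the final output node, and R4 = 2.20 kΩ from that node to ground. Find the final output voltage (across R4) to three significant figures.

Stage 2 presents R3+R4 = 4.000 kΩ as a load on stage 1's tap.
Stage 1's lower leg becomes R2‖(R3+R4) = 3.385 kΩ, so V_mid = 7.89 × 3.385/6.085 = 4.389 V.
Stage 2 is itself unloaded: V_out = V_mid × R4/(R3+R4) = 4.389 × 2.20/4.000 = 2.41 V.

V_out ≈ 2.41 V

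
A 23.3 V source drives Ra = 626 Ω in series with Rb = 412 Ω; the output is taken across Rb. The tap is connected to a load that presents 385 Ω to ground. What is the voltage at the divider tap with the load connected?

The load sits in parallel with Rb: Rb‖R_L = (412 × 385) / (412 + 385) = 199.0 Ω.
V_out = 23.3 × 199.0 / (626 + 199.0) = 23.3 × 199.0/825.0 = 5.62 V.

V_out ≈ 5.62 V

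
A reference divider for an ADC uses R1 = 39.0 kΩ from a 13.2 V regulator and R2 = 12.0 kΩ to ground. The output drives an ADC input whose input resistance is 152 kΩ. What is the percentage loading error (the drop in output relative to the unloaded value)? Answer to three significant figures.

The divider's output (Thévenin) resistance is R1‖R2 = 9.176 kΩ.
Fractional drop under load = R_th/(R_th + R_L) = 9.176 / (9.176 + 152) = 0.05693.
So the output falls by 5.69 %.

5.69 %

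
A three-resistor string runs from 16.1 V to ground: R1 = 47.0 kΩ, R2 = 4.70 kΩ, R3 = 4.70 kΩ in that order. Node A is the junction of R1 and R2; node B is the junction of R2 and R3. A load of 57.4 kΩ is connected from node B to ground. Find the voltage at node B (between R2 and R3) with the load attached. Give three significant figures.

At node B, R3 is in parallel with the load: R3‖R_L = 4.344 kΩ.
Below node A the resistance is R2 + (R3‖R_L) = 9.044 kΩ, so V_A = 16.1 × 9.044/56.04 = 2.598 V.
Then V_B = V_A × (R3‖R_L)/(R2 + R3‖R_L) = 2.598 × 4.344/9.044 = 1.25 V.

V ≈ 1.25 V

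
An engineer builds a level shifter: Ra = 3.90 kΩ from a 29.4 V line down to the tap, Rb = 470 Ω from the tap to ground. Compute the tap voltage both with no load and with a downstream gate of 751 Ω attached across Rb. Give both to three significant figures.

Open-circuit: V = 29.4 × 470/(3900 + 470) = 3.16 V.
With the load, Rb becomes Rb‖R_L = 289.1 Ω, so V = 29.4 × 289.1/4189 = 2.03 V.

Unloaded: 3.16 V; loaded: 2.03 V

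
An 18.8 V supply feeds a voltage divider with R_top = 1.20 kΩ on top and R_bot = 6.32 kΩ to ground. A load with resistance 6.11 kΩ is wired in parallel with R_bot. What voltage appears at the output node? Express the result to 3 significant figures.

The load sits in parallel with R_bot: R_bot‖R_L = (6.32 × 6.11) / (6.32 + 6.11) = 3.107 kΩ.
V_out = 18.8 × 3.107 / (1.20 + 3.107) = 18.8 × 3.107/4.307 = 13.6 V.

V_out ≈ 13.6 V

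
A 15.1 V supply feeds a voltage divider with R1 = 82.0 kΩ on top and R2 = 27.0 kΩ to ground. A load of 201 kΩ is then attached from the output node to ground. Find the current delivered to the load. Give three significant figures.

I_L ≈ 0.0169 mA

R2‖R_L = 23.80 kΩ; V_out = 15.1 × 23.80/105.8 = 3.397 V.
I_L = V_out / R_L = 3.397 / 201 kΩ = 0.0169 mA.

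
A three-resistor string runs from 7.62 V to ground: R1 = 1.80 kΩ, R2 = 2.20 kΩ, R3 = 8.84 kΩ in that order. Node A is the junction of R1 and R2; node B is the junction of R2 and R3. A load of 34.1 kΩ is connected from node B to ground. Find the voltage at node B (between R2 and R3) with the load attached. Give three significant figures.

V ≈ 4.85 V

At node B, R3 is in parallel with the load: R3‖R_L = 7.020 kΩ.
Below node A the resistance is R2 + (R3‖R_L) = 9.220 kΩ, so V_A = 7.62 × 9.220/11.02 = 6.375 V.
Then V_B = V_A × (R3‖R_L)/(R2 + R3‖R_L) = 6.375 × 7.020/9.220 = 4.85 V.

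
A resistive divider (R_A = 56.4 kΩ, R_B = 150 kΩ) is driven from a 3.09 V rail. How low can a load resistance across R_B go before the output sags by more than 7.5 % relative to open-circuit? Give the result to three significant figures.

R_L(min) ≈ 506 kΩ

Output resistance R_th = R_A‖R_B = (56.4 × 150)/206.4 = 40.99 kΩ.
The fractional drop is R_th/(R_th + R_L); requiring this ≤ 0.0750 gives R_L ≥ R_th(1/0.0750 − 1) = 40.99 × 12.33 = 506 kΩ.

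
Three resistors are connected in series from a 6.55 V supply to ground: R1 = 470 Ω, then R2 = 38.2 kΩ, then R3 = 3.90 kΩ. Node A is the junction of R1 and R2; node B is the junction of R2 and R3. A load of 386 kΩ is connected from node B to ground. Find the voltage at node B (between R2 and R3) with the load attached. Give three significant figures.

V ≈ 0.595 V

At node B, R3 is in parallel with the load: R3‖R_L = 3861 Ω.
Below node A the resistance is R2 + (R3‖R_L) = 42060 Ω, so V_A = 6.55 × 42060/42530 = 6.478 V.
Then V_B = V_A × (R3‖R_L)/(R2 + R3‖R_L) = 6.478 × 3861/42060 = 0.595 V.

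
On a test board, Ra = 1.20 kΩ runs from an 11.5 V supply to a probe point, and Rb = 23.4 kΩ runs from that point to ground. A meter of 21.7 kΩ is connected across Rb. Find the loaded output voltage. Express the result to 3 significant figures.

V_out ≈ 10.4 V

The load sits in parallel with Rb: Rb‖R_L = (23.4 × 21.7) / (23.4 + 21.7) = 11.26 kΩ.
V_out = 11.5 × 11.26 / (1.20 + 11.26) = 11.5 × 11.26/12.46 = 10.4 V.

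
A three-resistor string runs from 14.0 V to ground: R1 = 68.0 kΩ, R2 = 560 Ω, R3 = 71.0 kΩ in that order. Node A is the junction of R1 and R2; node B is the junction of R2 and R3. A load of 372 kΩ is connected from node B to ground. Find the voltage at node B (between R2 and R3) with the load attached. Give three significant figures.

V ≈ 6.51 V

At node B, R3 is in parallel with the load: R3‖R_L = 59620 Ω.
Below node A the resistance is R2 + (R3‖R_L) = 60180 Ω, so V_A = 14.0 × 60180/128200 = 6.573 V.
Then V_B = V_A × (R3‖R_L)/(R2 + R3‖R_L) = 6.573 × 59620/60180 = 6.51 V.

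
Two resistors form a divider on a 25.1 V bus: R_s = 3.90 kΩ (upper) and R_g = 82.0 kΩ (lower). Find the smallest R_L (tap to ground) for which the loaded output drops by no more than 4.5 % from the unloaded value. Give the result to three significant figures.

Output resistance R_th = R_s‖R_g = (3.90 × 82.0)/85.90 = 3.723 kΩ.
The fractional drop is R_th/(R_th + R_L); requiring this ≤ 0.0450 gives R_L ≥ R_th(1/0.0450 − 1) = 3.723 × 21.22 = 79.0 kΩ.

R_L(min) ≈ 79.0 kΩ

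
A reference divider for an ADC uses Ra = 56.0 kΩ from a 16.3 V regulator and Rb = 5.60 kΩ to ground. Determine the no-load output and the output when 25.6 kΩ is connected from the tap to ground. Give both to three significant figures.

Unloaded: 1.48 V; loaded: 1.24 V

Open-circuit: V = 16.3 × 5.60/(56.0 + 5.60) = 1.48 V.
With the load, Rb becomes Rb‖R_L = 4.595 kΩ, so V = 16.3 × 4.595/60.59 = 1.24 V.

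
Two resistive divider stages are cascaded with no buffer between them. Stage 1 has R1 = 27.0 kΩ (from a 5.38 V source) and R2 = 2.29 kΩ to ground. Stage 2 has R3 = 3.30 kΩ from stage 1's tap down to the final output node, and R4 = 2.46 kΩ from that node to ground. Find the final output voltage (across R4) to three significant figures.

Stage 2 presents R3+R4 = 5.760 kΩ as a load on stage 1's tap.
Stage 1's lower leg becomes R2‖(R3+R4) = 1.639 kΩ, so V_mid = 5.38 × 1.639/28.64 = 0.3078 V.
Stage 2 is itself unloaded: V_out = V_mid × R4/(R3+R4) = 0.3078 × 2.46/5.760 = 0.131 V.

V_out ≈ 0.131 V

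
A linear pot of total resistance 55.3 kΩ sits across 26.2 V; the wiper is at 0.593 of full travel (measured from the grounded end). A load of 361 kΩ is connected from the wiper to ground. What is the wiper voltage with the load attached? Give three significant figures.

V ≈ 15.0 V

The wiper splits the pot into (1−α)R = 22.51 kΩ above and αR = 32.79 kΩ below.
Lower section ‖ load = 30.06 kΩ.
V_wiper = 26.2 × 30.06/(22.51 + 30.06) = 15.0 V.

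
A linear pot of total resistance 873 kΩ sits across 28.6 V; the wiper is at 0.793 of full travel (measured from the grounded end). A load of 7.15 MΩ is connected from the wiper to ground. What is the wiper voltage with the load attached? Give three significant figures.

The wiper splits the pot into (1−α)R = 180.7 kΩ above and αR = 692.3 kΩ below.
Lower section ‖ load = 631.2 kΩ.
V_wiper = 28.6 × 631.2/(180.7 + 631.2) = 22.2 V.

V ≈ 22.2 V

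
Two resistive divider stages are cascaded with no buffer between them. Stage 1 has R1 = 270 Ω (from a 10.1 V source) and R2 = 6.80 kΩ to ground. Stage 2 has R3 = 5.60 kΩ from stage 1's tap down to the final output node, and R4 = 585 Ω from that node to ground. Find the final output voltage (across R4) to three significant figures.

Stage 2 presents R3+R4 = 6185 Ω as a load on stage 1's tap.
Stage 1's lower leg becomes R2‖(R3+R4) = 3239 Ω, so V_mid = 10.1 × 3239/3509 = 9.323 V.
Stage 2 is itself unloaded: V_out = V_mid × R4/(R3+R4) = 9.323 × 585/6185 = 0.882 V.

V_out ≈ 0.882 V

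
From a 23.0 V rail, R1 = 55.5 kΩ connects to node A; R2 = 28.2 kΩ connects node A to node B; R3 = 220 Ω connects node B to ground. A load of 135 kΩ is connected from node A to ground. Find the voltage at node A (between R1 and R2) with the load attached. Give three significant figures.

Below node A the series string R2+R3 = 28420 Ω sits in parallel with the 135000 Ω load: 23480 Ω.
V_A = 23.0 × 23480/(55500 + 23480) = 6.84 V.

V ≈ 6.84 V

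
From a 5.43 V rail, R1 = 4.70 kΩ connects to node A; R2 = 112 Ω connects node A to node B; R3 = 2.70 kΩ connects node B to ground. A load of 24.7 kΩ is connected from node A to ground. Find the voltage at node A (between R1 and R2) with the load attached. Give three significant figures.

Below node A the series string R2+R3 = 2812 Ω sits in parallel with the 24700 Ω load: 2525 Ω.
V_A = 5.43 × 2525/(4700 + 2525) = 1.90 V.

V ≈ 1.90 V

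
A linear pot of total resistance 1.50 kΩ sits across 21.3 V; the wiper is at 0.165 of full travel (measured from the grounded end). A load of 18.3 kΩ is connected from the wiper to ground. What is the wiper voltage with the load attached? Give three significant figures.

The wiper splits the pot into (1−α)R = 1252 Ω above and αR = 247.5 Ω below.
Lower section ‖ load = 244.2 Ω.
V_wiper = 21.3 × 244.2/(1252 + 244.2) = 3.48 V.

V ≈ 3.48 V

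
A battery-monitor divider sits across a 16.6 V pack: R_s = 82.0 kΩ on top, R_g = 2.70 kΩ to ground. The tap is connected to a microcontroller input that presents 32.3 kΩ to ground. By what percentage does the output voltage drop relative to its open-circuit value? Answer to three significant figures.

7.49 %

The divider's output (Thévenin) resistance is R_s‖R_g = 2.614 kΩ.
Fractional drop under load = R_th/(R_th + R_L) = 2.614 / (2.614 + 32.3) = 0.07487.
So the output falls by 7.49 %.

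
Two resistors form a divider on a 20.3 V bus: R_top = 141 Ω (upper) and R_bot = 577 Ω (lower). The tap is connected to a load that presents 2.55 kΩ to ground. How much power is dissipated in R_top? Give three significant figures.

Total resistance from the source is R_top + (R_bot‖R_L) = 611.5 Ω, so I = 20.3/611.5 Ω = 33.20 mA.
P = I²·R_top = (33.20 mA)² × 141 Ω = 155 mW.

P ≈ 155 mW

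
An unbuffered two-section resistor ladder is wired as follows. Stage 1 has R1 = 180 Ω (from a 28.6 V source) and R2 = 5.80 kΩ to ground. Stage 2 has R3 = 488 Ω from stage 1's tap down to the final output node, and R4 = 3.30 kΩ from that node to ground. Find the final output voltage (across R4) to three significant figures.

Stage 2 presents R3+R4 = 3788 Ω as a load on stage 1's tap.
Stage 1's lower leg becomes R2‖(R3+R4) = 2291 Ω, so V_mid = 28.6 × 2291/2471 = 26.52 V.
Stage 2 is itself unloaded: V_out = V_mid × R4/(R3+R4) = 26.52 × 3300/3788 = 23.1 V.

V_out ≈ 23.1 V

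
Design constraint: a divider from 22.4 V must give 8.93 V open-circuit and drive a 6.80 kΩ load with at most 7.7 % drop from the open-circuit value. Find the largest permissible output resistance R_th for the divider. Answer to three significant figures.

R_th ≤ 567 Ω

Loading drop = R_th/(R_th + R_L) ≤ 0.0770, so R_th ≤ R_L · ε/(1−ε) = 6.80 kΩ × 0.0770/0.9230 = 567 Ω.
(Any R1, R2 with R2/(R1+R2) = 0.399 and R1‖R2 ≤ 567 Ω will meet the spec.)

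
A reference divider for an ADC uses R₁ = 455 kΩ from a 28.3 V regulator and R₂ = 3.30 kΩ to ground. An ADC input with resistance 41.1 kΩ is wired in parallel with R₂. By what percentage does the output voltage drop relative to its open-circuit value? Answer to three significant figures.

The divider's output (Thévenin) resistance is R₁‖R₂ = 3.276 kΩ.
Fractional drop under load = R_th/(R_th + R_L) = 3.276 / (3.276 + 41.1) = 0.07383.
So the output falls by 7.38 %.

7.38 %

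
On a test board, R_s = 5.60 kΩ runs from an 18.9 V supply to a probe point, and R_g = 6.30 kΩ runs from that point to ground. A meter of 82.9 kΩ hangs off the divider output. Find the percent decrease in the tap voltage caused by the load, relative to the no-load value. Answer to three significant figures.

3.45 %

The divider's output (Thévenin) resistance is R_s‖R_g = 2.965 kΩ.
Fractional drop under load = R_th/(R_th + R_L) = 2.965 / (2.965 + 82.9) = 0.03453.
So the output falls by 3.45 %.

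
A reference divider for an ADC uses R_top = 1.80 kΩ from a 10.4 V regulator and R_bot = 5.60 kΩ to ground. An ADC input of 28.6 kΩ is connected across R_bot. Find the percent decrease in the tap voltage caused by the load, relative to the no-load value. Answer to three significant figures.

4.55 %

The divider's output (Thévenin) resistance is R_top‖R_bot = 1.362 kΩ.
Fractional drop under load = R_th/(R_th + R_L) = 1.362 / (1.362 + 28.6) = 0.04546.
So the output falls by 4.55 %.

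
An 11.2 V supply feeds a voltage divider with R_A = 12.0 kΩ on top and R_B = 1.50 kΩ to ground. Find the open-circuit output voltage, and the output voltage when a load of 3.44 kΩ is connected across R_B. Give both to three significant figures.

Unloaded: 1.24 V; loaded: 0.897 V

Open-circuit: V = 11.2 × 1.50/(12.0 + 1.50) = 1.24 V.
With the load, R_B becomes R_B‖R_L = 1.045 kΩ, so V = 11.2 × 1.045/13.04 = 0.897 V.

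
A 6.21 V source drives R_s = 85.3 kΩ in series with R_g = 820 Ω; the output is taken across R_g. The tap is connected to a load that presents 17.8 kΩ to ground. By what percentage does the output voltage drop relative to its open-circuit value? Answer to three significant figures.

The divider's output (Thévenin) resistance is R_s‖R_g = 812.2 Ω.
Fractional drop under load = R_th/(R_th + R_L) = 812.2 / (812.2 + 17800) = 0.04364.
So the output falls by 4.36 %.

4.36 %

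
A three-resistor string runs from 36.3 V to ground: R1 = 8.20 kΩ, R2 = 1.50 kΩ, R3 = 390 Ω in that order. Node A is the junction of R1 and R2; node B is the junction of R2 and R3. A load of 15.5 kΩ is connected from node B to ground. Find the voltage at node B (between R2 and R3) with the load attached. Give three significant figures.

V ≈ 1.37 V

At node B, R3 is in parallel with the load: R3‖R_L = 380.4 Ω.
Below node A the resistance is R2 + (R3‖R_L) = 1880 Ω, so V_A = 36.3 × 1880/10080 = 6.771 V.
Then V_B = V_A × (R3‖R_L)/(R2 + R3‖R_L) = 6.771 × 380.4/1880 = 1.37 V.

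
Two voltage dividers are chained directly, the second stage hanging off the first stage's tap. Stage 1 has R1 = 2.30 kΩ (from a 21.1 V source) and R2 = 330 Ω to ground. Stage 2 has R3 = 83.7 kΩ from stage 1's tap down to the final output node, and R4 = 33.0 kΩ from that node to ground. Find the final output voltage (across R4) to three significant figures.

V_out ≈ 0.747 V

Stage 2 presents R3+R4 = 116700 Ω as a load on stage 1's tap.
Stage 1's lower leg becomes R2‖(R3+R4) = 329.1 Ω, so V_mid = 21.1 × 329.1/2629 = 2.641 V.
Stage 2 is itself unloaded: V_out = V_mid × R4/(R3+R4) = 2.641 × 33000/116700 = 0.747 V.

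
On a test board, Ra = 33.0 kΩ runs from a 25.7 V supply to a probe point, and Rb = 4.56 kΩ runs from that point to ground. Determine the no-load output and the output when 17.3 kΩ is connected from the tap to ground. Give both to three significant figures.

Open-circuit: V = 25.7 × 4.56/(33.0 + 4.56) = 3.12 V.
With the load, Rb becomes Rb‖R_L = 3.609 kΩ, so V = 25.7 × 3.609/36.61 = 2.53 V.

Unloaded: 3.12 V; loaded: 2.53 V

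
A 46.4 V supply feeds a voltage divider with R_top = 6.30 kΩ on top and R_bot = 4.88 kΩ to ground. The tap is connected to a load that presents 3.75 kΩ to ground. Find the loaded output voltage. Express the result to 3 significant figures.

V_out ≈ 11.7 V

The load sits in parallel with R_bot: R_bot‖R_L = (4.88 × 3.75) / (4.88 + 3.75) = 2.121 kΩ.
V_out = 46.4 × 2.121 / (6.30 + 2.121) = 46.4 × 2.121/8.421 = 11.7 V.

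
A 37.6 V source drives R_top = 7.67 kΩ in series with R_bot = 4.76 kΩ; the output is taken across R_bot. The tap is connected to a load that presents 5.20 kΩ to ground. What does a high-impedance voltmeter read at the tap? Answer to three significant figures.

The load sits in parallel with R_bot: R_bot‖R_L = (4.76 × 5.20) / (4.76 + 5.20) = 2.485 kΩ.
V_out = 37.6 × 2.485 / (7.67 + 2.485) = 37.6 × 2.485/10.16 = 9.20 V.

V_out ≈ 9.20 V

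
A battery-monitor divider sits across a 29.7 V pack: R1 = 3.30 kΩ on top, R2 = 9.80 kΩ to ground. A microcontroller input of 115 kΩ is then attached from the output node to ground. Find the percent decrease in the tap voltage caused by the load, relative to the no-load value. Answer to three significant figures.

2.10 %

The divider's output (Thévenin) resistance is R1‖R2 = 2.469 kΩ.
Fractional drop under load = R_th/(R_th + R_L) = 2.469 / (2.469 + 115) = 0.02102.
So the output falls by 2.10 %.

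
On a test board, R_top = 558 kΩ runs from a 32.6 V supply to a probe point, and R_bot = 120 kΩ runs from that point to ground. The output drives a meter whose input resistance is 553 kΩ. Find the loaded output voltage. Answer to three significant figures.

The load sits in parallel with R_bot: R_bot‖R_L = (120 × 553) / (120 + 553) = 98.60 kΩ.
V_out = 32.6 × 98.60 / (558 + 98.60) = 32.6 × 98.60/656.6 = 4.90 V.

V_out ≈ 4.90 V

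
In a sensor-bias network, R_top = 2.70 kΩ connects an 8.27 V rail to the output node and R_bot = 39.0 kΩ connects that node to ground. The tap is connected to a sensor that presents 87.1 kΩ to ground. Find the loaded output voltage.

The load sits in parallel with R_bot: R_bot‖R_L = (39.0 × 87.1) / (39.0 + 87.1) = 26.94 kΩ.
V_out = 8.27 × 26.94 / (2.70 + 26.94) = 8.27 × 26.94/29.64 = 7.52 V.

V_out ≈ 7.52 V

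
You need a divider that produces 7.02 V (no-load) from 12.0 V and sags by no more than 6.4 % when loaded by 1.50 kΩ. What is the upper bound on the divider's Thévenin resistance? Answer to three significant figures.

Loading drop = R_th/(R_th + R_L) ≤ 0.0640, so R_th ≤ R_L · ε/(1−ε) = 1.50 kΩ × 0.0640/0.9360 = 103 Ω.

R_th ≤ 103 Ω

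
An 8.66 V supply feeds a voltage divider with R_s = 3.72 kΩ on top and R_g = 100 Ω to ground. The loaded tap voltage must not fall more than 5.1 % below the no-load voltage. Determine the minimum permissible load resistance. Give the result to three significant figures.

R_L(min) ≈ 1.81 kΩ

Output resistance R_th = R_s‖R_g = (3720 × 100)/3820 = 97.38 Ω.
The fractional drop is R_th/(R_th + R_L); requiring this ≤ 0.0510 gives R_L ≥ R_th(1/0.0510 − 1) = 97.38 × 18.61 = 1.81 kΩ.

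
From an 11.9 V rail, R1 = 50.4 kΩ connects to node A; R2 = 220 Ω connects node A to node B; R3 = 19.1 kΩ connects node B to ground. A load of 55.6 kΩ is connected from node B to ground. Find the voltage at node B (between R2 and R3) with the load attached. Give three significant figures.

At node B, R3 is in parallel with the load: R3‖R_L = 14220 Ω.
Below node A the resistance is R2 + (R3‖R_L) = 14440 Ω, so V_A = 11.9 × 14440/64840 = 2.650 V.
Then V_B = V_A × (R3‖R_L)/(R2 + R3‖R_L) = 2.650 × 14220/14440 = 2.61 V.

V ≈ 2.61 V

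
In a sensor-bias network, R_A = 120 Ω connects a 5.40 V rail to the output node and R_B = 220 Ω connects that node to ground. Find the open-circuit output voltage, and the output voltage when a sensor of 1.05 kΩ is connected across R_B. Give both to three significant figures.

Open-circuit: V = 5.40 × 220/(120 + 220) = 3.49 V.
With the load, R_B becomes R_B‖R_L = 181.9 Ω, so V = 5.40 × 181.9/301.9 = 3.25 V.

Unloaded: 3.49 V; loaded: 3.25 V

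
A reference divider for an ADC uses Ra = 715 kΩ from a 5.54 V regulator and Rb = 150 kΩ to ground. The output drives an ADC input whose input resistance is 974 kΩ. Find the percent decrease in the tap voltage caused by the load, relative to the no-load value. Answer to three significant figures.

The divider's output (Thévenin) resistance is Ra‖Rb = 124.0 kΩ.
Fractional drop under load = R_th/(R_th + R_L) = 124.0 / (124.0 + 974) = 0.1129.
So the output falls by 11.3 %.

11.3 %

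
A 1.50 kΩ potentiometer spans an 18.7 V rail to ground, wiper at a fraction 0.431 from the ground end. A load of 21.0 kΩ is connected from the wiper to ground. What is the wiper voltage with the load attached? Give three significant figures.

The wiper splits the pot into (1−α)R = 853.5 Ω above and αR = 646.5 Ω below.
Lower section ‖ load = 627.2 Ω.
V_wiper = 18.7 × 627.2/(853.5 + 627.2) = 7.92 V.

V ≈ 7.92 V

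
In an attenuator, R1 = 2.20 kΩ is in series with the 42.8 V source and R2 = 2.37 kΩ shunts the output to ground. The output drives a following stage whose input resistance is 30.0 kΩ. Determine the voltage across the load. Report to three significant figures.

V_out ≈ 21.4 V

The load sits in parallel with R2: R2‖R_L = (2.37 × 30.0) / (2.37 + 30.0) = 2.196 kΩ.
V_out = 42.8 × 2.196 / (2.20 + 2.196) = 42.8 × 2.196/4.396 = 21.4 V.
(Unloaded it would have been 22.2 V.)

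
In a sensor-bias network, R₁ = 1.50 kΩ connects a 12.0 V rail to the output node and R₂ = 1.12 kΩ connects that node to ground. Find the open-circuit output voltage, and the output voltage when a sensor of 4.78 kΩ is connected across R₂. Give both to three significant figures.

Open-circuit: V = 12.0 × 1.12/(1.50 + 1.12) = 5.13 V.
With the load, R₂ becomes R₂‖R_L = 0.9074 kΩ, so V = 12.0 × 0.9074/2.407 = 4.52 V.

Unloaded: 5.13 V; loaded: 4.52 V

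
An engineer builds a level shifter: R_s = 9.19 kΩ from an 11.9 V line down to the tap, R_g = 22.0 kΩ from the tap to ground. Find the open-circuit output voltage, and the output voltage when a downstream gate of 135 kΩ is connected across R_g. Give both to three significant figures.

Unloaded: 8.39 V; loaded: 8.01 V

Open-circuit: V = 11.9 × 22.0/(9.19 + 22.0) = 8.39 V.
With the load, R_g becomes R_g‖R_L = 18.92 kΩ, so V = 11.9 × 18.92/28.11 = 8.01 V.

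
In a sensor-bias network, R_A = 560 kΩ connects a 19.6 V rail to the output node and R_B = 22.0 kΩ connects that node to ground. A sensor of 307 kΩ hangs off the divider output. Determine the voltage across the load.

V_out ≈ 0.693 V

The load sits in parallel with R_B: R_B‖R_L = (22.0 × 307) / (22.0 + 307) = 20.53 kΩ.
V_out = 19.6 × 20.53 / (560 + 20.53) = 19.6 × 20.53/580.5 = 0.693 V.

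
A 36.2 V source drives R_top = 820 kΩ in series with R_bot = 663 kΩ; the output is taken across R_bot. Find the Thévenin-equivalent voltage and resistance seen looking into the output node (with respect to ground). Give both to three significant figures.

V_th is the open-circuit tap voltage: 36.2 × 663/(820 + 663) = 16.2 V.
With the supply zeroed, R_top and R_bot appear in parallel from the tap: R_th = R_top‖R_bot = (820 × 663)/1483 = 367 kΩ.

V_th = 16.2 V, R_th = 367 kΩ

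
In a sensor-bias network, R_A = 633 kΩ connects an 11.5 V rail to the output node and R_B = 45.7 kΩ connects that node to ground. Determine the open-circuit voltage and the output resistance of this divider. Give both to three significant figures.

V_th is the open-circuit tap voltage: 11.5 × 45.7/(633 + 45.7) = 0.774 V.
With the supply zeroed, R_A and R_B appear in parallel from the tap: R_th = R_A‖R_B = (633 × 45.7)/678.7 = 42.6 kΩ.

V_th = 0.774 V, R_th = 42.6 kΩ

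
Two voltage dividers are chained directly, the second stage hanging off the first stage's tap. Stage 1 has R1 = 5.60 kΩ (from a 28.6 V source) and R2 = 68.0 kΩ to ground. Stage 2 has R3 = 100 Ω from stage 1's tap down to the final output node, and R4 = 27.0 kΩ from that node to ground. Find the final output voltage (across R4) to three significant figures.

Stage 2 presents R3+R4 = 27100 Ω as a load on stage 1's tap.
Stage 1's lower leg becomes R2‖(R3+R4) = 19380 Ω, so V_mid = 28.6 × 19380/24980 = 22.19 V.
Stage 2 is itself unloaded: V_out = V_mid × R4/(R3+R4) = 22.19 × 27000/27100 = 22.1 V.

V_out ≈ 22.1 V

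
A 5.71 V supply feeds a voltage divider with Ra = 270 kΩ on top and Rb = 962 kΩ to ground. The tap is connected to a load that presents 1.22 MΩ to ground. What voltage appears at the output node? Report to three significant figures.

The load sits in parallel with Rb: Rb‖R_L = (962 × 1220) / (962 + 1220) = 537.9 kΩ.
V_out = 5.71 × 537.9 / (270 + 537.9) = 5.71 × 537.9/807.9 = 3.80 V.

V_out ≈ 3.80 V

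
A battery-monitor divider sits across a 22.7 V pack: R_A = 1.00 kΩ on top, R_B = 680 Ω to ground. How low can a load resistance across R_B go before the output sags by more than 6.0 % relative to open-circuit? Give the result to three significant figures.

R_L(min) ≈ 6.34 kΩ

Output resistance R_th = R_A‖R_B = (1000 × 680)/1680 = 404.8 Ω.
The fractional drop is R_th/(R_th + R_L); requiring this ≤ 0.0600 gives R_L ≥ R_th(1/0.0600 − 1) = 404.8 × 15.67 = 6.34 kΩ.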